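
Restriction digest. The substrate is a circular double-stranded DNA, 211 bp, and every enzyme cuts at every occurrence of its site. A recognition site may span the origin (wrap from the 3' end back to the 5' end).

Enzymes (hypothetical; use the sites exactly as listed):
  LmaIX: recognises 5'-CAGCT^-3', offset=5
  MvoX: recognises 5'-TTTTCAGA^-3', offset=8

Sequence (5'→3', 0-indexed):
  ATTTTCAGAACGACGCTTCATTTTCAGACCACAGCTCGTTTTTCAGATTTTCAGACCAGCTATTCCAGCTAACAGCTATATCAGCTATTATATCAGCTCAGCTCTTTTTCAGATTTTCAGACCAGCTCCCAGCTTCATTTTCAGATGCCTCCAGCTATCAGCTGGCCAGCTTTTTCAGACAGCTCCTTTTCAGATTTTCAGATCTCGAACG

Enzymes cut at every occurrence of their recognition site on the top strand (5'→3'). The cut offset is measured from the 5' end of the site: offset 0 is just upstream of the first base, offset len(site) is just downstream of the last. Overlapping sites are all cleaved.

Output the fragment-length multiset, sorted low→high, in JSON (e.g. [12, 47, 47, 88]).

[5,5,6,6,7,7,7,8,8,8,8,8,8,9,9,10,10,11,11,11,12,18,19]

Per-enzyme occurrences:
  LmaIX (CAGCT, off=5): starts [31, 56, 65, 72, 81, 93, 98, 122, 129, 151, 158, 166, 179] → cuts [36, 61, 70, 77, 86, 98, 103, 127, 134, 156, 163, 171, 184]
  MvoX (TTTTCAGA, off=8): starts [1, 20, 39, 47, 105, 113, 137, 171, 186, 194] → cuts [9, 28, 47, 55, 113, 121, 145, 179, 194, 202]

All cut coordinates (distinct, sorted): [9, 28, 36, 47, 55, 61, 70, 77, 86, 98, 103, 113, 121, 127, 134, 145, 156, 163, 171, 179, 184, 194, 202]

Fragment lengths:
  9→28: 19 bp
  28→36: 8 bp
  36→47: 11 bp
  47→55: 8 bp
  55→61: 6 bp
  61→70: 9 bp
  70→77: 7 bp
  77→86: 9 bp
  86→98: 12 bp
  98→103: 5 bp
  103→113: 10 bp
  113→121: 8 bp
  121→127: 6 bp
  127→134: 7 bp
  134→145: 11 bp
  145→156: 11 bp
  156→163: 7 bp
  163→171: 8 bp
  171→179: 8 bp
  179→184: 5 bp
  184→194: 10 bp
  194→202: 8 bp
  202→9 (wrap): 211-202+9 = 18 bp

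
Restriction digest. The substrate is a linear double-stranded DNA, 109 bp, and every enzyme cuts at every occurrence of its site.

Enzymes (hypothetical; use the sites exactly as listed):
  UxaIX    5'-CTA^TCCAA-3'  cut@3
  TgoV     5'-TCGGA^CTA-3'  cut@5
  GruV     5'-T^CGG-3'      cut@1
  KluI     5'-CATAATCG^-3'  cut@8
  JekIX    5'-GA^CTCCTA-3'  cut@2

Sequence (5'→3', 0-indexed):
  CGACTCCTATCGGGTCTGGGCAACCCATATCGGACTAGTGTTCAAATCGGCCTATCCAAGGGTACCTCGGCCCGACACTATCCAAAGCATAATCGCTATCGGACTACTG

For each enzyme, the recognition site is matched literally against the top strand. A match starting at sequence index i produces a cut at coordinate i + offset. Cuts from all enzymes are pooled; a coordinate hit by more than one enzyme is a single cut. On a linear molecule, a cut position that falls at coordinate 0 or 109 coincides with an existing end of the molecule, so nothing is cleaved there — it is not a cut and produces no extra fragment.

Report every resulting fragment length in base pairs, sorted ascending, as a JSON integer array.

Scan for sites:
  UxaIX (CTATCCAA, off=3): starts [51, 77] → cuts [54, 80]
  TgoV (TCGGACTA, off=5): starts [29, 98] → cuts [34, 103]
  GruV (TCGG, off=1): starts [9, 29, 46, 66, 98] → cuts [10, 30, 47, 67, 99]
  KluI (CATAATCG, off=8): starts [87] → cuts [95]
  JekIX (GACTCCTA, off=2): starts [1] → cuts [3]

Pooled cuts: [3, 10, 30, 34, 47, 54, 67, 80, 95, 99, 103]

Fragments:
  [0,3): 3 bp
  [3,10): 7 bp
  [10,30): 20 bp
  [30,34): 4 bp
  [34,47): 13 bp
  [47,54): 7 bp
  [54,67): 13 bp
  [67,80): 13 bp
  [80,95): 15 bp
  [95,99): 4 bp
  [99,103): 4 bp
  [103,109): 6 bp

[3,4,4,4,6,7,7,13,13,13,15,20]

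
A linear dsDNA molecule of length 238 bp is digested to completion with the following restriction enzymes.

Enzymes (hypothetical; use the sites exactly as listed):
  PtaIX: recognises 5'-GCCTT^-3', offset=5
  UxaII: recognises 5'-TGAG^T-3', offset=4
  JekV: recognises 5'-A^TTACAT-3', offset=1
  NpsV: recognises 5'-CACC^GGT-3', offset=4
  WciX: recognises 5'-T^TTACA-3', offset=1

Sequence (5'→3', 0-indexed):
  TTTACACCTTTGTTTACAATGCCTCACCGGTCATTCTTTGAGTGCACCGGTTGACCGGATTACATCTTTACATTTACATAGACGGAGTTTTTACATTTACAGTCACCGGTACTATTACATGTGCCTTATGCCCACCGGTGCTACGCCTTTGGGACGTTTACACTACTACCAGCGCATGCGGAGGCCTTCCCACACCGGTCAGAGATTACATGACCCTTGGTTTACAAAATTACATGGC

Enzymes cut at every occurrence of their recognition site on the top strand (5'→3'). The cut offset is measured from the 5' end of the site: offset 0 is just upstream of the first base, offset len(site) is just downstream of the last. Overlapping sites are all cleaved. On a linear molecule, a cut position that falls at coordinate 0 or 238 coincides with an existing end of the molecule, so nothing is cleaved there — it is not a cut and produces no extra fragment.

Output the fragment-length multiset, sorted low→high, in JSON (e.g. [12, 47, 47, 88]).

Per-enzyme occurrences:
  PtaIX (GCCTT, off=5): starts [122, 144, 183] → cuts [127, 149, 188]
  UxaII (TGAGT, off=4): starts [38] → cuts [42]
  JekV (ATTACAT, off=1): starts [58, 113, 204, 228] → cuts [59, 114, 205, 229]
  NpsV (CACCGGT, off=4): starts [24, 44, 103, 132, 192] → cuts [28, 48, 107, 136, 196]
  WciX (TTTACA, off=1): starts [0, 12, 66, 72, 89, 95, 156, 220] → cuts [1, 13, 67, 73, 90, 96, 157, 221]

Pooled cuts: [1, 13, 28, 42, 48, 59, 67, 73, 90, 96, 107, 114, 127, 136, 149, 157, 188, 196, 205, 221, 229]

Fragments:
  [0,1): 1 bp
  [1,13): 12 bp
  [13,28): 15 bp
  [28,42): 14 bp
  [42,48): 6 bp
  [48,59): 11 bp
  [59,67): 8 bp
  [67,73): 6 bp
  [73,90): 17 bp
  [90,96): 6 bp
  [96,107): 11 bp
  [107,114): 7 bp
  [114,127): 13 bp
  [127,136): 9 bp
  [136,149): 13 bp
  [149,157): 8 bp
  [157,188): 31 bp
  [188,196): 8 bp
  [196,205): 9 bp
  [205,221): 16 bp
  [221,229): 8 bp
  [229,238): 9 bp

[1,6,6,6,7,8,8,8,8,9,9,9,11,11,12,13,13,14,15,16,17,31]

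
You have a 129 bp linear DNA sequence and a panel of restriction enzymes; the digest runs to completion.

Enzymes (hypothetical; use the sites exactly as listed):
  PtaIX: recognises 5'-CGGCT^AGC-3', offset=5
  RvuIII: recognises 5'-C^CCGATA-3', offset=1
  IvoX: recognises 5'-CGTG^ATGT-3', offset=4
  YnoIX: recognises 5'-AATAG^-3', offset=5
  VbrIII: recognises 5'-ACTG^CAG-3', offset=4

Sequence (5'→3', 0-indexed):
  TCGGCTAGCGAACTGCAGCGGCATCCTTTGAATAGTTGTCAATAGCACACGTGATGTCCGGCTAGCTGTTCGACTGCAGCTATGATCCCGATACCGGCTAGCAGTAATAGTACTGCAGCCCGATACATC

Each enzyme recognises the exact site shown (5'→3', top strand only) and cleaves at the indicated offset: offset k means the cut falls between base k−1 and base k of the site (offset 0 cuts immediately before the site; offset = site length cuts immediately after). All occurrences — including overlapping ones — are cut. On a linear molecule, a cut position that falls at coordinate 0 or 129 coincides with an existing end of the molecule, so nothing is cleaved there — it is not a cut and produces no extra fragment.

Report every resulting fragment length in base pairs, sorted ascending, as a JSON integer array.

[4,5,6,8,9,10,10,10,11,11,12,13,20]

Per-enzyme occurrences:
  PtaIX (CGGCTAGC, off=5): starts [1, 58, 94] → cuts [6, 63, 99]
  RvuIII (CCCGATA, off=1): starts [86, 118] → cuts [87, 119]
  IvoX (CGTGATGT, off=4): starts [49] → cuts [53]
  YnoIX (AATAG, off=5): starts [30, 40, 105] → cuts [35, 45, 110]
  VbrIII (ACTGCAG, off=4): starts [11, 72, 111] → cuts [15, 76, 115]

All cut coordinates (distinct, sorted): [6, 15, 35, 45, 53, 63, 76, 87, 99, 110, 115, 119]

Fragments:
  [0,6): 6 bp
  [6,15): 9 bp
  [15,35): 20 bp
  [35,45): 10 bp
  [45,53): 8 bp
  [53,63): 10 bp
  [63,76): 13 bp
  [76,87): 11 bp
  [87,99): 12 bp
  [99,110): 11 bp
  [110,115): 5 bp
  [115,119): 4 bp
  [119,129): 10 bp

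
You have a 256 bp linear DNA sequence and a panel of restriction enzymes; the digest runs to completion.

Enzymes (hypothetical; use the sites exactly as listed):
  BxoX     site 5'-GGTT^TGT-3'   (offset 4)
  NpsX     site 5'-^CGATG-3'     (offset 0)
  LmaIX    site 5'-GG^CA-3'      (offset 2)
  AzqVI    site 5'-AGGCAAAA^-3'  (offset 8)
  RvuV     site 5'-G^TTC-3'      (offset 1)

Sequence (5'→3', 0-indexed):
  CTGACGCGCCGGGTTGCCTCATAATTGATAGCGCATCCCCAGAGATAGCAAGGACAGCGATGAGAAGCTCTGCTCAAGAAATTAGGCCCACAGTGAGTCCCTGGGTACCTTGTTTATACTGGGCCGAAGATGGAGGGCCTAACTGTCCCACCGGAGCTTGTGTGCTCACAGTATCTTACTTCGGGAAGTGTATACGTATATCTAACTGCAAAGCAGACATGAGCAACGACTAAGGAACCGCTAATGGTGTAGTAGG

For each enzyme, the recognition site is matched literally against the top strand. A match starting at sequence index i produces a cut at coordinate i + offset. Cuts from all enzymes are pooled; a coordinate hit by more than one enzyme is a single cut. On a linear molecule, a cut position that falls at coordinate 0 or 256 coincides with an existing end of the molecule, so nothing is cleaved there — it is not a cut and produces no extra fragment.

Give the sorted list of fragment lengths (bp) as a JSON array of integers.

Scan for sites:
  BxoX (GGTTTGT, off=4): no sites
  NpsX (CGATG, off=0): starts [57] → cuts [57]
  LmaIX (GGCA, off=2): no sites
  AzqVI (AGGCAAAA, off=8): no sites
  RvuV (GTTC, off=1): no sites

All cut coordinates (distinct, sorted): [57]

Fragment lengths:
  [0,57): 57 bp
  [57,256): 199 bp

[57,199]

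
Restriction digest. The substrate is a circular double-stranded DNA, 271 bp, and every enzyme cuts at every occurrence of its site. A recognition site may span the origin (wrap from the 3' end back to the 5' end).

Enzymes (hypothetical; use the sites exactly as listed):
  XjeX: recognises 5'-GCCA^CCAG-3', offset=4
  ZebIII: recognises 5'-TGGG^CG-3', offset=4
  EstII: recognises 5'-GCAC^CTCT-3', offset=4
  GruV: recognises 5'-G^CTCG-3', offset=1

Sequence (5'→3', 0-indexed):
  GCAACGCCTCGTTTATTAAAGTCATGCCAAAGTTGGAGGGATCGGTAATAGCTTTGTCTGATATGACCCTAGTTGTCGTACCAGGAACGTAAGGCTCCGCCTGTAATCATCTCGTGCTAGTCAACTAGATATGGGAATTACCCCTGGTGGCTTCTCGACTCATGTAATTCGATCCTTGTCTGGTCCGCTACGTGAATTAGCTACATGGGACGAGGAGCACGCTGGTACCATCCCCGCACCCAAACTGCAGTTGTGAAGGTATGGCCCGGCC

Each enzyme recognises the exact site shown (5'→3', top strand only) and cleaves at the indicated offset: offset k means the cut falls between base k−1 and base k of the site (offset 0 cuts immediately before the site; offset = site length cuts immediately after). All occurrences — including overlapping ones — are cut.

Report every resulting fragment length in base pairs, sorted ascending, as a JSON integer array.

[271]

Scan for sites:
  XjeX (GCCACCAG, off=4): no sites
  ZebIII (TGGGCG, off=4): no sites
  EstII (GCACCTCT, off=4): no sites
  GruV (GCTCG, off=1): no sites

All cut coordinates (distinct, sorted): ∅

Fragment lengths:
  no cuts → one circular fragment of 271 bp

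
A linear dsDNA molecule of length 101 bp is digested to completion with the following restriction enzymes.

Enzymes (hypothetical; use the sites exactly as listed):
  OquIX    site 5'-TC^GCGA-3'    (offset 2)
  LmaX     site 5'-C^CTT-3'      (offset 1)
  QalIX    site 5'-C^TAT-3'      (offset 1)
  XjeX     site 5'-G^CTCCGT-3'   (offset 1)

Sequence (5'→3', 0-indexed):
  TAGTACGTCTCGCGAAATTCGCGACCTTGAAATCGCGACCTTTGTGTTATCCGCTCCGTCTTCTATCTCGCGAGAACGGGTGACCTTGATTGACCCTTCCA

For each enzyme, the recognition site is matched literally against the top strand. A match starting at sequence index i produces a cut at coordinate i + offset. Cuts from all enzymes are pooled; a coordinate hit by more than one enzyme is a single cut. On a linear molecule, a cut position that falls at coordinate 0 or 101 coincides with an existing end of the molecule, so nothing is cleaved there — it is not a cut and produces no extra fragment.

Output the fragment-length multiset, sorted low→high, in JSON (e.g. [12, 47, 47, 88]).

Per-enzyme occurrences:
  OquIX TCGCGA/2: at [9, 18, 32, 67] ⇒ [11, 20, 34, 69]
  LmaX CCTT/1: at [24, 38, 83, 94] ⇒ [25, 39, 84, 95]
  QalIX CTAT/1: at [62] ⇒ [63]
  XjeX GCTCCGT/1: at [52] ⇒ [53]

All cut coordinates (distinct, sorted): [11, 20, 25, 34, 39, 53, 63, 69, 84, 95]

Fragments:
  [0,11): 11 bp
  [11,20): 9 bp
  [20,25): 5 bp
  [25,34): 9 bp
  [34,39): 5 bp
  [39,53): 14 bp
  [53,63): 10 bp
  [63,69): 6 bp
  [69,84): 15 bp
  [84,95): 11 bp
  [95,101): 6 bp

[5,5,6,6,9,9,10,11,11,14,15]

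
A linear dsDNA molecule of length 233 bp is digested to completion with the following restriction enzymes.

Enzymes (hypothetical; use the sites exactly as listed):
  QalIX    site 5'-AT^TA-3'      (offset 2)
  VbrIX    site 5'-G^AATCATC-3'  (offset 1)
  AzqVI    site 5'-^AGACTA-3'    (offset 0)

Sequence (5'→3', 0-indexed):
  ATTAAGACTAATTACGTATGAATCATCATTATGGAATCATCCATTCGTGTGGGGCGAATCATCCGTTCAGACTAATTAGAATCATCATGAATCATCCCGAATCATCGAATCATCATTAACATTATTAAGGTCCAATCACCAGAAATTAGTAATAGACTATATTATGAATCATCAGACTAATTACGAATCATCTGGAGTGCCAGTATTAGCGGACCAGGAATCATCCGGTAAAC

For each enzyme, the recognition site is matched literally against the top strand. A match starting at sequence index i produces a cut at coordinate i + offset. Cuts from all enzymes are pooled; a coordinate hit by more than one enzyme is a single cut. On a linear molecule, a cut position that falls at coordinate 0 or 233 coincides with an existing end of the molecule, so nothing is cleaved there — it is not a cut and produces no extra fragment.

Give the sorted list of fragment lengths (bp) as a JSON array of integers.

Scan for sites:
  QalIX ATTA/2: at [0, 10, 27, 74, 114, 120, 123, 144, 160, 179, 204] ⇒ [2, 12, 29, 76, 116, 122, 125, 146, 162, 181, 206]
  VbrIX GAATCATC/1: at [19, 33, 55, 78, 88, 98, 106, 165, 184, 217] ⇒ [20, 34, 56, 79, 89, 99, 107, 166, 185, 218]
  AzqVI AGACTA/0: at [4, 68, 153, 173] ⇒ [4, 68, 153, 173]

Pooled cuts: [2, 4, 12, 20, 29, 34, 56, 68, 76, 79, 89, 99, 107, 116, 122, 125, 146, 153, 162, 166, 173, 181, 185, 206, 218]

Fragment lengths:
  [0,2): 2 bp
  [2,4): 2 bp
  [4,12): 8 bp
  [12,20): 8 bp
  [20,29): 9 bp
  [29,34): 5 bp
  [34,56): 22 bp
  [56,68): 12 bp
  [68,76): 8 bp
  [76,79): 3 bp
  [79,89): 10 bp
  [89,99): 10 bp
  [99,107): 8 bp
  [107,116): 9 bp
  [116,122): 6 bp
  [122,125): 3 bp
  [125,146): 21 bp
  [146,153): 7 bp
  [153,162): 9 bp
  [162,166): 4 bp
  [166,173): 7 bp
  [173,181): 8 bp
  [181,185): 4 bp
  [185,206): 21 bp
  [206,218): 12 bp
  [218,233): 15 bp

[2,2,3,3,4,4,5,6,7,7,8,8,8,8,8,9,9,9,10,10,12,12,15,21,21,22]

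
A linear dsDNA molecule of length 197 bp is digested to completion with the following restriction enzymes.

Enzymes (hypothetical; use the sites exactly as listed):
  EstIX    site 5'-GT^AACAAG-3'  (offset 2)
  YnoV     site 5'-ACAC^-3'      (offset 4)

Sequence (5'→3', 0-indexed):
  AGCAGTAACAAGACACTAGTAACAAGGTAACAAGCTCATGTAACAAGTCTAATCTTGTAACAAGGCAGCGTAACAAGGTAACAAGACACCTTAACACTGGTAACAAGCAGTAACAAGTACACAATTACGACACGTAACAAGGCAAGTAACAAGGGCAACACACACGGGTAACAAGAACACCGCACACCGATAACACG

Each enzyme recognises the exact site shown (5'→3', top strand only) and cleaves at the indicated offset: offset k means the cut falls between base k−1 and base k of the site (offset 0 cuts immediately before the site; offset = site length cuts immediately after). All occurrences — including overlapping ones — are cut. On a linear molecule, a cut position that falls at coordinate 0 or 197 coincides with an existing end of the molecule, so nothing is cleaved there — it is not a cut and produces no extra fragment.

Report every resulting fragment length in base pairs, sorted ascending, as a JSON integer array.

[1,2,2,2,4,4,4,6,7,8,8,8,9,10,10,10,11,11,11,12,13,13,14,17]

Scan for sites:
  EstIX GTAACAAG/2: at [4, 18, 26, 39, 56, 69, 77, 99, 109, 133, 145, 167] ⇒ [6, 20, 28, 41, 58, 71, 79, 101, 111, 135, 147, 169]
  YnoV ACAC/4: at [12, 85, 93, 118, 129, 157, 159, 161, 176, 183, 192] ⇒ [16, 89, 97, 122, 133, 161, 163, 165, 180, 187, 196]

All cut coordinates (distinct, sorted): [6, 16, 20, 28, 41, 58, 71, 79, 89, 97, 101, 111, 122, 133, 135, 147, 161, 163, 165, 169, 180, 187, 196]

Fragment lengths:
  [0,6): 6 bp
  [6,16): 10 bp
  [16,20): 4 bp
  [20,28): 8 bp
  [28,41): 13 bp
  [41,58): 17 bp
  [58,71): 13 bp
  [71,79): 8 bp
  [79,89): 10 bp
  [89,97): 8 bp
  [97,101): 4 bp
  [101,111): 10 bp
  [111,122): 11 bp
  [122,133): 11 bp
  [133,135): 2 bp
  [135,147): 12 bp
  [147,161): 14 bp
  [161,163): 2 bp
  [163,165): 2 bp
  [165,169): 4 bp
  [169,180): 11 bp
  [180,187): 7 bp
  [187,196): 9 bp
  [196,197): 1 bp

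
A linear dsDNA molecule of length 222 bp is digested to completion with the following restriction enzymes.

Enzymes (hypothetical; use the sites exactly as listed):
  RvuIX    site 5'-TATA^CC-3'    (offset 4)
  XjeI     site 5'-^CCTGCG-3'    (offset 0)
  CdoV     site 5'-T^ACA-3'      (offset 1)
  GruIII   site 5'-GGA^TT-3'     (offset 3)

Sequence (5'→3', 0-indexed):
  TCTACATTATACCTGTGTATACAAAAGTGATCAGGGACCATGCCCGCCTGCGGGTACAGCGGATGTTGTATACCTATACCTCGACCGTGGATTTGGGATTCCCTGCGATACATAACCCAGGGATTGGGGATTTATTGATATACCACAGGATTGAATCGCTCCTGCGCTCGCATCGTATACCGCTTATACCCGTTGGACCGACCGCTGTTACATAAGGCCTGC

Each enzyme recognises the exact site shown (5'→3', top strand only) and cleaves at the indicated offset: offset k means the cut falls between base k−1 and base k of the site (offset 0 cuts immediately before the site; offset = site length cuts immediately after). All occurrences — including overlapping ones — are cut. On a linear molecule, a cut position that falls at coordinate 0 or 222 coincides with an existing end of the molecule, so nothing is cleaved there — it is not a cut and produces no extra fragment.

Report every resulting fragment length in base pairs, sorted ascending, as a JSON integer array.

Per-enzyme occurrences:
  RvuIX TATACC/4: at [7, 68, 74, 138, 175, 184] ⇒ [11, 72, 78, 142, 179, 188]
  XjeI CCTGCG/0: at [46, 101, 160] ⇒ [46, 101, 160]
  CdoV TACA/1: at [2, 19, 54, 108, 208] ⇒ [3, 20, 55, 109, 209]
  GruIII GGATT/3: at [88, 95, 120, 127, 147] ⇒ [91, 98, 123, 130, 150]

Pooled cuts: [3, 11, 20, 46, 55, 72, 78, 91, 98, 101, 109, 123, 130, 142, 150, 160, 179, 188, 209]

Fragments:
  [0,3): 3 bp
  [3,11): 8 bp
  [11,20): 9 bp
  [20,46): 26 bp
  [46,55): 9 bp
  [55,72): 17 bp
  [72,78): 6 bp
  [78,91): 13 bp
  [91,98): 7 bp
  [98,101): 3 bp
  [101,109): 8 bp
  [109,123): 14 bp
  [123,130): 7 bp
  [130,142): 12 bp
  [142,150): 8 bp
  [150,160): 10 bp
  [160,179): 19 bp
  [179,188): 9 bp
  [188,209): 21 bp
  [209,222): 13 bp

[3,3,6,7,7,8,8,8,9,9,9,10,12,13,13,14,17,19,21,26]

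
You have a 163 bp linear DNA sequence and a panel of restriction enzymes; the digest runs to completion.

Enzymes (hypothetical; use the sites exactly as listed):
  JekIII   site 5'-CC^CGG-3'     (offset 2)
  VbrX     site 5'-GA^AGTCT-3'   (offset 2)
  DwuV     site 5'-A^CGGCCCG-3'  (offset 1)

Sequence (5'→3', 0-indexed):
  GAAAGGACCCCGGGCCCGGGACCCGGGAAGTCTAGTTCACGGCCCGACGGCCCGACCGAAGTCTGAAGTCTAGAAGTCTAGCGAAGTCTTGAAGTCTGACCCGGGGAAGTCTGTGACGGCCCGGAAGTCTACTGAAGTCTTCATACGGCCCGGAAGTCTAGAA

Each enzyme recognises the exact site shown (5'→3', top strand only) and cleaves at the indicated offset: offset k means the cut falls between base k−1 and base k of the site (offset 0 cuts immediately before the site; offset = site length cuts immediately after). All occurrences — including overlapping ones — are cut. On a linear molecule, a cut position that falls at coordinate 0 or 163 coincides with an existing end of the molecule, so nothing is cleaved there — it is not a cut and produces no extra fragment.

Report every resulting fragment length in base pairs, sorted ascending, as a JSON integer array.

[4,4,5,5,5,6,6,7,7,8,8,8,9,9,9,10,10,10,10,11,12]

Site scan:
  JekIII (CCCGG, off=2): starts [8, 14, 21, 99, 119, 148] → cuts [10, 16, 23, 101, 121, 150]
  VbrX (GAAGTCT, off=2): starts [26, 57, 64, 72, 82, 90, 105, 123, 133, 152] → cuts [28, 59, 66, 74, 84, 92, 107, 125, 135, 154]
  DwuV (ACGGCCCG, off=1): starts [38, 46, 115, 144] → cuts [39, 47, 116, 145]

All cut coordinates (distinct, sorted): [10, 16, 23, 28, 39, 47, 59, 66, 74, 84, 92, 101, 107, 116, 121, 125, 135, 145, 150, 154]

Fragments:
  [0,10): 10 bp
  [10,16): 6 bp
  [16,23): 7 bp
  [23,28): 5 bp
  [28,39): 11 bp
  [39,47): 8 bp
  [47,59): 12 bp
  [59,66): 7 bp
  [66,74): 8 bp
  [74,84): 10 bp
  [84,92): 8 bp
  [92,101): 9 bp
  [101,107): 6 bp
  [107,116): 9 bp
  [116,121): 5 bp
  [121,125): 4 bp
  [125,135): 10 bp
  [135,145): 10 bp
  [145,150): 5 bp
  [150,154): 4 bp
  [154,163): 9 bp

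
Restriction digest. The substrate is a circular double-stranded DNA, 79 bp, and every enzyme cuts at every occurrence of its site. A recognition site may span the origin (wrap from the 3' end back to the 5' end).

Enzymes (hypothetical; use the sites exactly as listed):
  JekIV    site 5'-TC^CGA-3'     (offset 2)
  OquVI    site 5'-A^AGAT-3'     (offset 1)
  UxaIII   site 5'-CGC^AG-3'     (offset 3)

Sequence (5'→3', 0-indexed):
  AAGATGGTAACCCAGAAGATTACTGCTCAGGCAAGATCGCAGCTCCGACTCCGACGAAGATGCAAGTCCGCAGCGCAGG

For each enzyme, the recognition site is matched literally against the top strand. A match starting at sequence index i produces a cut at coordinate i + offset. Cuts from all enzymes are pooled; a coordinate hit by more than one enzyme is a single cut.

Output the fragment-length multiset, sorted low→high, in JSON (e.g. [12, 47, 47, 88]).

[4,5,5,6,6,7,14,15,17]

Site scan:
  JekIV (TCCGA, off=2): starts [43, 49] → cuts [45, 51]
  OquVI (AAGAT, off=1): starts [0, 15, 32, 56] → cuts [1, 16, 33, 57]
  UxaIII (CGCAG, off=3): starts [37, 68, 73] → cuts [40, 71, 76]

All cut coordinates (distinct, sorted): [1, 16, 33, 40, 45, 51, 57, 71, 76]

Fragment lengths:
  1→16: 15 bp
  16→33: 17 bp
  33→40: 7 bp
  40→45: 5 bp
  45→51: 6 bp
  51→57: 6 bp
  57→71: 14 bp
  71→76: 5 bp
  76→1 (wrap): 79-76+1 = 4 bp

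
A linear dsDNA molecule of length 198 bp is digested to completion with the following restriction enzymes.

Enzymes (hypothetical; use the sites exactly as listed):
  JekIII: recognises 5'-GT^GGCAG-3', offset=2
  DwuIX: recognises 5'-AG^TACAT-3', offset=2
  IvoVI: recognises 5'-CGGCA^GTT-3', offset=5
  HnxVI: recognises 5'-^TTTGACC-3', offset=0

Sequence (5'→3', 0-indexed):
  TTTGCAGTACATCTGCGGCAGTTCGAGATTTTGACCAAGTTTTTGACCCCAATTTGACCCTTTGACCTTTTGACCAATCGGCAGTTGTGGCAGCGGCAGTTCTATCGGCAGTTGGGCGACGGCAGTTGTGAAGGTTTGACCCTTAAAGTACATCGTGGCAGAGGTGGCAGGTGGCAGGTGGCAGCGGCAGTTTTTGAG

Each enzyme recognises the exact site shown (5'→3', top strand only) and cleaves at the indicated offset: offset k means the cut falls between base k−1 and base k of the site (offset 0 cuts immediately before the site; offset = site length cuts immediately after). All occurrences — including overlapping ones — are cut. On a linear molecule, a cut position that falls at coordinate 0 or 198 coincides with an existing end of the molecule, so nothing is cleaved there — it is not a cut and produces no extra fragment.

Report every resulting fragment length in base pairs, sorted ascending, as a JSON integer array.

Scan for sites:
  JekIII GTGGCAG/2: at [86, 154, 163, 170, 177] ⇒ [88, 156, 165, 172, 179]
  DwuIX AGTACAT/2: at [5, 146] ⇒ [7, 148]
  IvoVI CGGCAGTT/5: at [15, 78, 93, 105, 119, 184] ⇒ [20, 83, 98, 110, 124, 189]
  HnxVI TTTGACC/0: at [29, 41, 52, 60, 68, 134] ⇒ [29, 41, 52, 60, 68, 134]

All cut coordinates (distinct, sorted): [7, 20, 29, 41, 52, 60, 68, 83, 88, 98, 110, 124, 134, 148, 156, 165, 172, 179, 189]

Fragments:
  [0,7): 7 bp
  [7,20): 13 bp
  [20,29): 9 bp
  [29,41): 12 bp
  [41,52): 11 bp
  [52,60): 8 bp
  [60,68): 8 bp
  [68,83): 15 bp
  [83,88): 5 bp
  [88,98): 10 bp
  [98,110): 12 bp
  [110,124): 14 bp
  [124,134): 10 bp
  [134,148): 14 bp
  [148,156): 8 bp
  [156,165): 9 bp
  [165,172): 7 bp
  [172,179): 7 bp
  [179,189): 10 bp
  [189,198): 9 bp

[5,7,7,7,8,8,8,9,9,9,10,10,10,11,12,12,13,14,14,15]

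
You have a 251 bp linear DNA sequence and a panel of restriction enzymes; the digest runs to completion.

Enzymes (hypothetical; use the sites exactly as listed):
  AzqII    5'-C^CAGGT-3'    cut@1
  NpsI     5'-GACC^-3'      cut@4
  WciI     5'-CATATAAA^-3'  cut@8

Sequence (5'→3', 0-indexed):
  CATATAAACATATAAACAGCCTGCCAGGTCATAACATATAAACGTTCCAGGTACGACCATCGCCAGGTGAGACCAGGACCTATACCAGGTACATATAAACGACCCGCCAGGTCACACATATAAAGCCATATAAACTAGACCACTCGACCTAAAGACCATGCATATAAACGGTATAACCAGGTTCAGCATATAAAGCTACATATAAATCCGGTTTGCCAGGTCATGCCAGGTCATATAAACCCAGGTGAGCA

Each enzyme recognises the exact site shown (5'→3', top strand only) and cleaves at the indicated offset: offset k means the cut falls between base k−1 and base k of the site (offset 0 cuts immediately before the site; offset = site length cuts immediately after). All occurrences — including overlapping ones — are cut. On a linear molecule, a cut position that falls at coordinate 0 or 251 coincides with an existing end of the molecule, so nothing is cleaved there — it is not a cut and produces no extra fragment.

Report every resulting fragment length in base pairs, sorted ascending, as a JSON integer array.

Per-enzyme occurrences:
  AzqII CCAGGT/1: at [23, 46, 62, 84, 106, 176, 215, 225, 240] ⇒ [24, 47, 63, 85, 107, 177, 216, 226, 241]
  NpsI GACC/4: at [54, 70, 76, 100, 137, 145, 153] ⇒ [58, 74, 80, 104, 141, 149, 157]
  WciI CATATAAA/8: at [0, 8, 34, 91, 116, 126, 160, 186, 198, 231] ⇒ [8, 16, 42, 99, 124, 134, 168, 194, 206, 239]

Pooled cuts: [8, 16, 24, 42, 47, 58, 63, 74, 80, 85, 99, 104, 107, 124, 134, 141, 149, 157, 168, 177, 194, 206, 216, 226, 239, 241]

Fragments:
  [0,8): 8 bp
  [8,16): 8 bp
  [16,24): 8 bp
  [24,42): 18 bp
  [42,47): 5 bp
  [47,58): 11 bp
  [58,63): 5 bp
  [63,74): 11 bp
  [74,80): 6 bp
  [80,85): 5 bp
  [85,99): 14 bp
  [99,104): 5 bp
  [104,107): 3 bp
  [107,124): 17 bp
  [124,134): 10 bp
  [134,141): 7 bp
  [141,149): 8 bp
  [149,157): 8 bp
  [157,168): 11 bp
  [168,177): 9 bp
  [177,194): 17 bp
  [194,206): 12 bp
  [206,216): 10 bp
  [216,226): 10 bp
  [226,239): 13 bp
  [239,241): 2 bp
  [241,251): 10 bp

[2,3,5,5,5,5,6,7,8,8,8,8,8,9,10,10,10,10,11,11,11,12,13,14,17,17,18]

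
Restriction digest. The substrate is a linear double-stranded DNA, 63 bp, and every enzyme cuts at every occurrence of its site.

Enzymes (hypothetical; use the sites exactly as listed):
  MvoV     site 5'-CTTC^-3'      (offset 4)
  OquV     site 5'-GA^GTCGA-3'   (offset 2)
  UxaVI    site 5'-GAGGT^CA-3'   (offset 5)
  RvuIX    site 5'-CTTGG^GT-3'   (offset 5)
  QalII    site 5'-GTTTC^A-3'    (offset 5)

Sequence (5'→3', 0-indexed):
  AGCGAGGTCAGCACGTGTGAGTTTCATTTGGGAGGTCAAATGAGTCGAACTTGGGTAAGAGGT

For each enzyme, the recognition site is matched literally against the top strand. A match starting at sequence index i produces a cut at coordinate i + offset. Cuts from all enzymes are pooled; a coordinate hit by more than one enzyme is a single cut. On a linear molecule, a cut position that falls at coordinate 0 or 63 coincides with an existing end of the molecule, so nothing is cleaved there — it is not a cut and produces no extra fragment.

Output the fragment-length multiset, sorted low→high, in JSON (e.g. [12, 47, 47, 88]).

[7,8,9,11,11,17]

Site scan:
  MvoV (CTTC, off=4): no sites
  OquV GAGTCGA/2: at [41] ⇒ [43]
  UxaVI GAGGTCA/5: at [3, 31] ⇒ [8, 36]
  RvuIX CTTGGGT/5: at [49] ⇒ [54]
  QalII GTTTCA/5: at [20] ⇒ [25]

Pooled cuts: [8, 25, 36, 43, 54]

Fragments:
  [0,8): 8 bp
  [8,25): 17 bp
  [25,36): 11 bp
  [36,43): 7 bp
  [43,54): 11 bp
  [54,63): 9 bp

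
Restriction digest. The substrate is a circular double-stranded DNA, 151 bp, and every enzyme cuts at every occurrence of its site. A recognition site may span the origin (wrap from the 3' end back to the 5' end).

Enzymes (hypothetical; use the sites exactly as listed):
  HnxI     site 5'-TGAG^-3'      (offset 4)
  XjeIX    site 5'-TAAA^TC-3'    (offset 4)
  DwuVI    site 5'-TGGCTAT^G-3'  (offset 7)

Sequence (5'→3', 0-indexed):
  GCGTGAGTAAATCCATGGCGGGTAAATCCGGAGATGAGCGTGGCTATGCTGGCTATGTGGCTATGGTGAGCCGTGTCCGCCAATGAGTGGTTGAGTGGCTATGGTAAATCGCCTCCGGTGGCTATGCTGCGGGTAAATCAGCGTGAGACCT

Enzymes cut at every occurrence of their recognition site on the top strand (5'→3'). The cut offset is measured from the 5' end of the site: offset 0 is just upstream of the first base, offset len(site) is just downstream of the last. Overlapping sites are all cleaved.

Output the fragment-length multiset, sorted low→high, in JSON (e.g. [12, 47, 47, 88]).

[4,6,6,7,8,8,9,9,10,11,12,12,15,17,17]

Per-enzyme occurrences:
  HnxI TGAG/4: at [3, 34, 66, 83, 91, 143] ⇒ [7, 38, 70, 87, 95, 147]
  XjeIX TAAATC/4: at [7, 22, 104, 133] ⇒ [11, 26, 108, 137]
  DwuVI TGGCTATG/7: at [40, 49, 57, 95, 118] ⇒ [47, 56, 64, 102, 125]

All cut coordinates (distinct, sorted): [7, 11, 26, 38, 47, 56, 64, 70, 87, 95, 102, 108, 125, 137, 147]

Fragments:
  7→11: 4 bp
  11→26: 15 bp
  26→38: 12 bp
  38→47: 9 bp
  47→56: 9 bp
  56→64: 8 bp
  64→70: 6 bp
  70→87: 17 bp
  87→95: 8 bp
  95→102: 7 bp
  102→108: 6 bp
  108→125: 17 bp
  125→137: 12 bp
  137→147: 10 bp
  147→7 (wrap): 151-147+7 = 11 bp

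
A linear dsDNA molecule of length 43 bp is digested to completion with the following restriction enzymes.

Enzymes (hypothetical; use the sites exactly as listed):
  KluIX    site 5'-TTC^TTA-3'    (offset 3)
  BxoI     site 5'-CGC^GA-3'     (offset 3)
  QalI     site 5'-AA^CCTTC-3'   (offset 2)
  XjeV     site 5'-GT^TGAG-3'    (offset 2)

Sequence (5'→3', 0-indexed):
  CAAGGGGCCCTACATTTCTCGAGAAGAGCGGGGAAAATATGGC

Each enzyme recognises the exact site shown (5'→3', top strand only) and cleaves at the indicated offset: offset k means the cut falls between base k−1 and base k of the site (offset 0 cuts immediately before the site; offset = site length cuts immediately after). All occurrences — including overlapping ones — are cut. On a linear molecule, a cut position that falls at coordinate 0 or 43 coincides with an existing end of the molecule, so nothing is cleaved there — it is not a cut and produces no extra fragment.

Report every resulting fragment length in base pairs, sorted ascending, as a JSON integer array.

Scan for sites:
  KluIX (TTCTTA, off=3): no sites
  BxoI (CGCGA, off=3): no sites
  QalI (AACCTTC, off=2): no sites
  XjeV (GTTGAG, off=2): no sites

All cut coordinates (distinct, sorted): ∅

Fragment lengths:
  no cuts → one linear fragment of 43 bp

[43]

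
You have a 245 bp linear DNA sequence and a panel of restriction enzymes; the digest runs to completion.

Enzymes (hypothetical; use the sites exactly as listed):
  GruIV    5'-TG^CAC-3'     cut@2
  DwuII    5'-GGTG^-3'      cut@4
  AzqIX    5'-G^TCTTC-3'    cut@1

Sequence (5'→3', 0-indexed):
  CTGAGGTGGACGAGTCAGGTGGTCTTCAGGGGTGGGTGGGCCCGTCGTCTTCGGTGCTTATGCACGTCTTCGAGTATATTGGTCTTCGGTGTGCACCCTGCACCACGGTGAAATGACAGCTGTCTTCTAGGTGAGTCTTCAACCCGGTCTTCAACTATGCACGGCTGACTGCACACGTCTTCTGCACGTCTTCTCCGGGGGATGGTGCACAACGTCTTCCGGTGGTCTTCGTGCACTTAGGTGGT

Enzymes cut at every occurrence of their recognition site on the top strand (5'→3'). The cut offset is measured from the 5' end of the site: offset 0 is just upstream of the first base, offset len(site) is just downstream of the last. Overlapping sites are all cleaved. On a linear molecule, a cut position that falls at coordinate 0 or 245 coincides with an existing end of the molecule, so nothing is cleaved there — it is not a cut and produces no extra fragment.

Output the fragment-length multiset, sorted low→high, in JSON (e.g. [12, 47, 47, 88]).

[1,1,2,2,2,4,4,4,6,6,7,7,7,8,8,9,9,9,10,10,10,11,12,12,12,12,12,13,16,19]

Site scan:
  GruIV (TGCAC, off=2): starts [60, 91, 98, 157, 169, 182, 205, 231] → cuts [62, 93, 100, 159, 171, 184, 207, 233]
  DwuII (GGTG, off=4): starts [4, 17, 30, 34, 52, 87, 106, 129, 203, 220, 239] → cuts [8, 21, 34, 38, 56, 91, 110, 133, 207, 224, 243]
  AzqIX (GTCTTC, off=1): starts [21, 46, 65, 81, 121, 134, 146, 176, 187, 213, 224] → cuts [22, 47, 66, 82, 122, 135, 147, 177, 188, 214, 225]

Pooled cuts: [8, 21, 22, 34, 38, 47, 56, 62, 66, 82, 91, 93, 100, 110, 122, 133, 135, 147, 159, 171, 177, 184, 188, 207, 214, 224, 225, 233, 243]

Fragments:
  [0,8): 8 bp
  [8,21): 13 bp
  [21,22): 1 bp
  [22,34): 12 bp
  [34,38): 4 bp
  [38,47): 9 bp
  [47,56): 9 bp
  [56,62): 6 bp
  [62,66): 4 bp
  [66,82): 16 bp
  [82,91): 9 bp
  [91,93): 2 bp
  [93,100): 7 bp
  [100,110): 10 bp
  [110,122): 12 bp
  [122,133): 11 bp
  [133,135): 2 bp
  [135,147): 12 bp
  [147,159): 12 bp
  [159,171): 12 bp
  [171,177): 6 bp
  [177,184): 7 bp
  [184,188): 4 bp
  [188,207): 19 bp
  [207,214): 7 bp
  [214,224): 10 bp
  [224,225): 1 bp
  [225,233): 8 bp
  [233,243): 10 bp
  [243,245): 2 bp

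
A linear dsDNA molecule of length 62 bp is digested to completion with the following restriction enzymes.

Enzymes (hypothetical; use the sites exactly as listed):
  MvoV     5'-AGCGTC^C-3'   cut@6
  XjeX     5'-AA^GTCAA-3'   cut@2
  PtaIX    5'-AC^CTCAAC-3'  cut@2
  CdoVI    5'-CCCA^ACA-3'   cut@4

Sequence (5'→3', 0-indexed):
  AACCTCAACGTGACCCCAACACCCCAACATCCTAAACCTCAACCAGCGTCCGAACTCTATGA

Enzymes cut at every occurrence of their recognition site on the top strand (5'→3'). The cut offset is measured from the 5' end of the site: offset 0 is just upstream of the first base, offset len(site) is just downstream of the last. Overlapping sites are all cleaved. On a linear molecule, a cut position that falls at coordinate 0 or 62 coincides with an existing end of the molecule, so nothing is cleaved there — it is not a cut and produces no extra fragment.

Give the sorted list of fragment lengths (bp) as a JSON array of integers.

Site scan:
  MvoV AGCGTCC/6: at [44] ⇒ [50]
  XjeX (AAGTCAA, off=2): no sites
  PtaIX ACCTCAAC/2: at [1, 35] ⇒ [3, 37]
  CdoVI CCCAACA/4: at [14, 22] ⇒ [18, 26]

All cut coordinates (distinct, sorted): [3, 18, 26, 37, 50]

Fragments:
  [0,3): 3 bp
  [3,18): 15 bp
  [18,26): 8 bp
  [26,37): 11 bp
  [37,50): 13 bp
  [50,62): 12 bp

[3,8,11,12,13,15]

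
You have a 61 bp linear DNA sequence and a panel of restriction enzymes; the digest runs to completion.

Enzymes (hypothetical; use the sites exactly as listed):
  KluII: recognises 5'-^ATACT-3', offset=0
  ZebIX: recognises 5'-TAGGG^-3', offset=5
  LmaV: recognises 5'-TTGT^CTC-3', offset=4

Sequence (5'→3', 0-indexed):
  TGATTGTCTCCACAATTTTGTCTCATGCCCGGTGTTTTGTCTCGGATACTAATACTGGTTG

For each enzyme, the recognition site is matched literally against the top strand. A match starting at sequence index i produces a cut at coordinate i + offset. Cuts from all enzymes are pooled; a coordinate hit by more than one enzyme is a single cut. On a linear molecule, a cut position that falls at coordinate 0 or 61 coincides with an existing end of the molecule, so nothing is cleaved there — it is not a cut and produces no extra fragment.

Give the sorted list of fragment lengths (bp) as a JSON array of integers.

[5,6,7,10,14,19]

Site scan:
  KluII ATACT/0: at [45, 51] ⇒ [45, 51]
  ZebIX (TAGGG, off=5): no sites
  LmaV TTGTCTC/4: at [3, 17, 36] ⇒ [7, 21, 40]

All cut coordinates (distinct, sorted): [7, 21, 40, 45, 51]

Fragments:
  [0,7): 7 bp
  [7,21): 14 bp
  [21,40): 19 bp
  [40,45): 5 bp
  [45,51): 6 bp
  [51,61): 10 bp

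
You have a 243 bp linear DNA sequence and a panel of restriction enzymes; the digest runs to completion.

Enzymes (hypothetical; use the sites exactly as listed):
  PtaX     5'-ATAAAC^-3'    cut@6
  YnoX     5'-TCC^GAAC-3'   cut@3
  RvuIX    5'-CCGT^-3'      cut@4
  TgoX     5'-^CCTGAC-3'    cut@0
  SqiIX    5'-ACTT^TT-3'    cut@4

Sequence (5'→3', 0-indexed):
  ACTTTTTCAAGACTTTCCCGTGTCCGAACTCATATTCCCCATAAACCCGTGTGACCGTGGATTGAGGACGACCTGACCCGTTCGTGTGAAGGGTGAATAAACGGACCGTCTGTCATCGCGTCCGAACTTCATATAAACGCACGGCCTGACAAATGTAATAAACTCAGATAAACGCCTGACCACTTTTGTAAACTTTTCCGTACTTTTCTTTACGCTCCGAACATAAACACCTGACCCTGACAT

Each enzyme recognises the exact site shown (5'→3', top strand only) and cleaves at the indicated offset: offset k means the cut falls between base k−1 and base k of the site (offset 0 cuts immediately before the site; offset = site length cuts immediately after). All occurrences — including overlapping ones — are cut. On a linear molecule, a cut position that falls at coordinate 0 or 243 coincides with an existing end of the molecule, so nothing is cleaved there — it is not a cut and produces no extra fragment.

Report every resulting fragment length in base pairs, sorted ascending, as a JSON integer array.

Site scan:
  PtaX ATAAAC/6: at [40, 96, 132, 157, 167, 222] ⇒ [46, 102, 138, 163, 173, 228]
  YnoX TCCGAAC/3: at [22, 120, 215] ⇒ [25, 123, 218]
  RvuIX CCGT/4: at [17, 46, 54, 77, 105, 197] ⇒ [21, 50, 58, 81, 109, 201]
  TgoX CCTGAC/0: at [71, 144, 174, 229, 235] ⇒ [71, 144, 174, 229, 235]
  SqiIX ACTTTT/4: at [0, 181, 191, 201] ⇒ [4, 185, 195, 205]

Pooled cuts: [4, 21, 25, 46, 50, 58, 71, 81, 102, 109, 123, 138, 144, 163, 173, 174, 185, 195, 201, 205, 218, 228, 229, 235]

Fragment lengths:
  [0,4): 4 bp
  [4,21): 17 bp
  [21,25): 4 bp
  [25,46): 21 bp
  [46,50): 4 bp
  [50,58): 8 bp
  [58,71): 13 bp
  [71,81): 10 bp
  [81,102): 21 bp
  [102,109): 7 bp
  [109,123): 14 bp
  [123,138): 15 bp
  [138,144): 6 bp
  [144,163): 19 bp
  [163,173): 10 bp
  [173,174): 1 bp
  [174,185): 11 bp
  [185,195): 10 bp
  [195,201): 6 bp
  [201,205): 4 bp
  [205,218): 13 bp
  [218,228): 10 bp
  [228,229): 1 bp
  [229,235): 6 bp
  [235,243): 8 bp

[1,1,4,4,4,4,6,6,6,7,8,8,10,10,10,10,11,13,13,14,15,17,19,21,21]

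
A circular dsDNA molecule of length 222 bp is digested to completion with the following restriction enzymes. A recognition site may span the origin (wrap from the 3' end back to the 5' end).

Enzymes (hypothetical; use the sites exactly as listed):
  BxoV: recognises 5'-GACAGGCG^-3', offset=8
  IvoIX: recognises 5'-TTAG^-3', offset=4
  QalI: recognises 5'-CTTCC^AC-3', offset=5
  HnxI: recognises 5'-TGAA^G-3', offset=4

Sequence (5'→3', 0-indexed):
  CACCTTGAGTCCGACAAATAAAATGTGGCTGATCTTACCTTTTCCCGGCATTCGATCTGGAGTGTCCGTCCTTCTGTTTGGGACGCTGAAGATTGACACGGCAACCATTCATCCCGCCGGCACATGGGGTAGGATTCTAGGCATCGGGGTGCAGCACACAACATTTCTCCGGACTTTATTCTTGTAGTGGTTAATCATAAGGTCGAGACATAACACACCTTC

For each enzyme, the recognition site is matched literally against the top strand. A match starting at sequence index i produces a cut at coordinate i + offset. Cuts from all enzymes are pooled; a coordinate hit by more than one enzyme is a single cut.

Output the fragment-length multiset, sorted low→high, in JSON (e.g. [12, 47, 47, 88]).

Per-enzyme occurrences:
  BxoV (GACAGGCG, off=8): no sites
  IvoIX (TTAG, off=4): no sites
  QalI CTTCCAC/5: at [218] ⇒ [1]
  HnxI TGAAG/4: at [86] ⇒ [90]

Pooled cuts: [1, 90]

Fragment lengths:
  1→90: 89 bp
  90→1 (wrap): 222-90+1 = 133 bp

[89,133]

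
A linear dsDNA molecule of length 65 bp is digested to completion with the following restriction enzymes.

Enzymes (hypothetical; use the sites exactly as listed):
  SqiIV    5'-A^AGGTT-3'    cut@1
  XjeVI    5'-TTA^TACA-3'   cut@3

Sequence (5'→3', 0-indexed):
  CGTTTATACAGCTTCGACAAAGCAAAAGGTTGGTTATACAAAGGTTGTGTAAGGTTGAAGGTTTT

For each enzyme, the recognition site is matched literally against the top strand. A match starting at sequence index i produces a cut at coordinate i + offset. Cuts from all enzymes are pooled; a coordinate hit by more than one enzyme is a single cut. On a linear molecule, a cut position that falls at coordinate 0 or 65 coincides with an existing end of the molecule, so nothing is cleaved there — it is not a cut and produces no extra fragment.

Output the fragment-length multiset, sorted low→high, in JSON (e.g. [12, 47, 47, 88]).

Scan for sites:
  SqiIV (AAGGTT, off=1): starts [25, 40, 50, 57] → cuts [26, 41, 51, 58]
  XjeVI (TTATACA, off=3): starts [3, 33] → cuts [6, 36]

Pooled cuts: [6, 26, 36, 41, 51, 58]

Fragments:
  [0,6): 6 bp
  [6,26): 20 bp
  [26,36): 10 bp
  [36,41): 5 bp
  [41,51): 10 bp
  [51,58): 7 bp
  [58,65): 7 bp

[5,6,7,7,10,10,20]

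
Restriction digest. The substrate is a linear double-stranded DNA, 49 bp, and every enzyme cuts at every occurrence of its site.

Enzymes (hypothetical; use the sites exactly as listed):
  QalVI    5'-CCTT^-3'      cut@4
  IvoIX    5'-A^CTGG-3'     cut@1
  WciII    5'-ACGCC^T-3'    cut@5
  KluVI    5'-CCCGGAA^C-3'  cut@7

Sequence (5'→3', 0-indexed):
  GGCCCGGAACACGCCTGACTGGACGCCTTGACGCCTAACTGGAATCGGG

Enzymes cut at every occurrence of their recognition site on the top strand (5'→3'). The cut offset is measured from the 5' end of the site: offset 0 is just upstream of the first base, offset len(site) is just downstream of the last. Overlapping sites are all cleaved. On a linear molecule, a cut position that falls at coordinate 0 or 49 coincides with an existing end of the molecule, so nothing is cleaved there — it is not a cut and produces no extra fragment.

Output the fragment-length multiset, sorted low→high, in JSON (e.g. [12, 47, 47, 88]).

[2,3,3,6,6,9,9,11]

Per-enzyme occurrences:
  QalVI (CCTT, off=4): starts [25] → cuts [29]
  IvoIX (ACTGG, off=1): starts [17, 37] → cuts [18, 38]
  WciII (ACGCCT, off=5): starts [10, 22, 30] → cuts [15, 27, 35]
  KluVI (CCCGGAAC, off=7): starts [2] → cuts [9]

All cut coordinates (distinct, sorted): [9, 15, 18, 27, 29, 35, 38]

Fragment lengths:
  [0,9): 9 bp
  [9,15): 6 bp
  [15,18): 3 bp
  [18,27): 9 bp
  [27,29): 2 bp
  [29,35): 6 bp
  [35,38): 3 bp
  [38,49): 11 bp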